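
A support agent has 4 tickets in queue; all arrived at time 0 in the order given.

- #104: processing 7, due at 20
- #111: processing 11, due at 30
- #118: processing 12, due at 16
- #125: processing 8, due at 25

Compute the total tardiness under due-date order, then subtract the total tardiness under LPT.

-14

EDD (increasing due date): #118 #104 #125 #111.
#118: 0→12, due 16, tardiness 0
#104: 12→19, due 20, tardiness 0
#125: 19→27, due 25, tardiness 2
#111: 27→38, due 30, tardiness 8
Sum = 0+0+2+8 = 10.
LPT (decreasing processing time): #118 #111 #125 #104.
#118: 0→12, due 16, tardiness 0
#111: 12→23, due 30, tardiness 0
#125: 23→31, due 25, tardiness 6
#104: 31→38, due 20, tardiness 18
Sum = 0+0+6+18 = 24.
Difference = 10 − 24 = -14.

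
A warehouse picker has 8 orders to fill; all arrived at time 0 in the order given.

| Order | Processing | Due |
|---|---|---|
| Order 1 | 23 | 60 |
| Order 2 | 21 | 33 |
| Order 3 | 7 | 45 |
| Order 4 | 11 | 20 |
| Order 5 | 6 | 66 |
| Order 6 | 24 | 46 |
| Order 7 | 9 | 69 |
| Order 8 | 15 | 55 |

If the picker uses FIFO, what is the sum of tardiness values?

FIFO (arrival order): Order 1 Order 2 Order 3 Order 4 Order 5 Order 6 Order 7 Order 8.
Order 1: 0→23, due 60, tardiness 0
Order 2: 23→44, due 33, tardiness 11
Order 3: 44→51, due 45, tardiness 6
Order 4: 51→62, due 20, tardiness 42
Order 5: 62→68, due 66, tardiness 2
Order 6: 68→92, due 46, tardiness 46
Order 7: 92→101, due 69, tardiness 32
Order 8: 101→116, due 55, tardiness 61
Sum = 0+11+6+42+2+46+32+61 = 200.

200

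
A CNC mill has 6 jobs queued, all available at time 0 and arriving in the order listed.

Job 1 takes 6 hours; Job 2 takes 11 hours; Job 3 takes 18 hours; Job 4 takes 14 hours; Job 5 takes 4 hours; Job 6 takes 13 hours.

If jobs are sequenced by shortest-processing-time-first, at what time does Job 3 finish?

SPT (increasing processing time): Job 5 Job 1 Job 2 Job 6 Job 4 Job 3.
Job 5: 0→4
Job 1: 4→10
Job 2: 10→21
Job 6: 21→34
Job 4: 34→48
Job 3: 48→66

66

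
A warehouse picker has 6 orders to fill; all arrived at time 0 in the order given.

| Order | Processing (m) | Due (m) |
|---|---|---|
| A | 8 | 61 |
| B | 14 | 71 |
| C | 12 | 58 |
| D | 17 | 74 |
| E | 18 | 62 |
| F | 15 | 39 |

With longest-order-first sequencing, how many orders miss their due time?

LPT (decreasing processing time): E D F B C A.
E: 0→18, due 62, tardiness 0
D: 18→35, due 74, tardiness 0
F: 35→50, due 39, tardiness 11
B: 50→64, due 71, tardiness 0
C: 64→76, due 58, tardiness 18
A: 76→84, due 61, tardiness 23
Late orders: 3.

3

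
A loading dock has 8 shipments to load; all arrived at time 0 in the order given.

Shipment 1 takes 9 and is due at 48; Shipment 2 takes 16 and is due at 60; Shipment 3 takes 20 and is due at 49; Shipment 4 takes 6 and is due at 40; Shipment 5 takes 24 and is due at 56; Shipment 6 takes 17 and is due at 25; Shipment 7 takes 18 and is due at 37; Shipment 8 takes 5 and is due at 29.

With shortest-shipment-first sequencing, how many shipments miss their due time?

SPT (increasing processing time): Shipment 8 Shipment 4 Shipment 1 Shipment 2 Shipment 6 Shipment 7 Shipment 3 Shipment 5.
Shipment 8: 0→5, due 29, tardiness 0
Shipment 4: 5→11, due 40, tardiness 0
Shipment 1: 11→20, due 48, tardiness 0
Shipment 2: 20→36, due 60, tardiness 0
Shipment 6: 36→53, due 25, tardiness 28
Shipment 7: 53→71, due 37, tardiness 34
Shipment 3: 71→91, due 49, tardiness 42
Shipment 5: 91→115, due 56, tardiness 59
Late shipments: 4.

4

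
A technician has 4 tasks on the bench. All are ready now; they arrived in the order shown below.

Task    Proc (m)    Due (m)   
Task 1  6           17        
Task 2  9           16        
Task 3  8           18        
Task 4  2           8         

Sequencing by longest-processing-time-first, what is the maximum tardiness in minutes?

17

LPT (decreasing processing time): Task 2 Task 3 Task 1 Task 4.
Task 2: 0→9, due 16, tardiness 0
Task 3: 9→17, due 18, tardiness 0
Task 1: 17→23, due 17, tardiness 6
Task 4: 23→25, due 8, tardiness 17
Maximum = 17.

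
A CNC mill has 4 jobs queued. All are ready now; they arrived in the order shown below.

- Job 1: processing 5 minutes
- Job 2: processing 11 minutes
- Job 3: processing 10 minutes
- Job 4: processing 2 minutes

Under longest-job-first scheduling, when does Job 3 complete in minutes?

21

LPT (decreasing processing time): Job 2 Job 3 Job 1 Job 4.
Job 2: 0→11
Job 3: 11→21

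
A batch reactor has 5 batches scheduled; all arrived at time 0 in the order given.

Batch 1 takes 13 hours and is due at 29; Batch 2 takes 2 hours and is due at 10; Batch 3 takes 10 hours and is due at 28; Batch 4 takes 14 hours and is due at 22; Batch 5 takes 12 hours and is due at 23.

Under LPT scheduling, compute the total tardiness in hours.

78

LPT (decreasing processing time): Batch 4 Batch 1 Batch 5 Batch 3 Batch 2.
Batch 4: 0→14, due 22, tardiness 0
Batch 1: 14→27, due 29, tardiness 0
Batch 5: 27→39, due 23, tardiness 16
Batch 3: 39→49, due 28, tardiness 21
Batch 2: 49→51, due 10, tardiness 41
Sum = 0+0+16+21+41 = 78.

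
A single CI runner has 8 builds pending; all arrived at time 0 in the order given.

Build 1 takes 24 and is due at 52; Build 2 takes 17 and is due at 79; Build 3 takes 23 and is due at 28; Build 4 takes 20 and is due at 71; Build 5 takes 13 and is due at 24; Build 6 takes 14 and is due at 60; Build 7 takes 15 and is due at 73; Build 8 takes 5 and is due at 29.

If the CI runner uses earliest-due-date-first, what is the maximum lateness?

EDD (increasing due date): Build 5 Build 3 Build 8 Build 1 Build 6 Build 4 Build 7 Build 2.
Build 5: 0→13, due 24, lateness -11
Build 3: 13→36, due 28, lateness 8
Build 8: 36→41, due 29, lateness 12
Build 1: 41→65, due 52, lateness 13
Build 6: 65→79, due 60, lateness 19
Build 4: 79→99, due 71, lateness 28
Build 7: 99→114, due 73, lateness 41
Build 2: 114→131, due 79, lateness 52
Maximum = 52.

52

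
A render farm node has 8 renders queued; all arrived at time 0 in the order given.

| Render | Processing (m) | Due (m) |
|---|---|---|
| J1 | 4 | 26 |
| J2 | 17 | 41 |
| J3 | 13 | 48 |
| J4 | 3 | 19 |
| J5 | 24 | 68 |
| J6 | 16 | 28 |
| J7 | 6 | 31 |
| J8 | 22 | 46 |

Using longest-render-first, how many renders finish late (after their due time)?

6

LPT (decreasing processing time): J5 J8 J2 J6 J3 J7 J1 J4.
J5: 0→24, due 68, tardiness 0
J8: 24→46, due 46, tardiness 0
J2: 46→63, due 41, tardiness 22
J6: 63→79, due 28, tardiness 51
J3: 79→92, due 48, tardiness 44
J7: 92→98, due 31, tardiness 67
J1: 98→102, due 26, tardiness 76
J4: 102→105, due 19, tardiness 86
Late renders: 6.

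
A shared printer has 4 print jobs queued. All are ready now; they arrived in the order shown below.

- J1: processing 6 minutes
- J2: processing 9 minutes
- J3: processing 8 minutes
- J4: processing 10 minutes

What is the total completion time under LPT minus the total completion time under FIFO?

LPT (decreasing processing time): J4 J2 J3 J1.
J4: 0→10
J2: 10→19
J3: 19→27
J1: 27→33
Sum = 10+19+27+33 = 89.
FIFO (arrival order): J1 J2 J3 J4.
J1: 0→6
J2: 6→15
J3: 15→23
J4: 23→33
Sum = 6+15+23+33 = 77.
Difference = 89 − 77 = 12.

12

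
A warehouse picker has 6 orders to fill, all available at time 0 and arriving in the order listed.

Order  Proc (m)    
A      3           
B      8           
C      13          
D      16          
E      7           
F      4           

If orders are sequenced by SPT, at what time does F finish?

7

SPT (increasing processing time): A F E B C D.
A: 0→3
F: 3→7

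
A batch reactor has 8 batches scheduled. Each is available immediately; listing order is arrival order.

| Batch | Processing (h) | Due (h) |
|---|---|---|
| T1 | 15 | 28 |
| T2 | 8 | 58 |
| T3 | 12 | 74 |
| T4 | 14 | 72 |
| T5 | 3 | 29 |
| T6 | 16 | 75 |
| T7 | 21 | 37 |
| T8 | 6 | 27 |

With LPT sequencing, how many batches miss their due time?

5

LPT (decreasing processing time): T7 T6 T1 T4 T3 T2 T8 T5.
T7: 0→21, due 37, tardiness 0
T6: 21→37, due 75, tardiness 0
T1: 37→52, due 28, tardiness 24
T4: 52→66, due 72, tardiness 0
T3: 66→78, due 74, tardiness 4
T2: 78→86, due 58, tardiness 28
T8: 86→92, due 27, tardiness 65
T5: 92→95, due 29, tardiness 66
Late batches: 5.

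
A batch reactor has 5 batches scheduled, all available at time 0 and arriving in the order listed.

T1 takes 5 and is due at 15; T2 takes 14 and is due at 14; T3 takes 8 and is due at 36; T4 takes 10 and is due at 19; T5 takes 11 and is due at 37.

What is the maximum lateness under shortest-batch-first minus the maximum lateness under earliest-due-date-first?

23

SPT (increasing processing time): T1 T3 T4 T5 T2.
T1: 0→5, due 15, lateness -10
T3: 5→13, due 36, lateness -23
T4: 13→23, due 19, lateness 4
T5: 23→34, due 37, lateness -3
T2: 34→48, due 14, lateness 34
Maximum = 34.
EDD (increasing due date): T2 T1 T4 T3 T5.
T2: 0→14, due 14, lateness 0
T1: 14→19, due 15, lateness 4
T4: 19→29, due 19, lateness 10
T3: 29→37, due 36, lateness 1
T5: 37→48, due 37, lateness 11
Maximum = 11.
Difference = 34 − 11 = 23.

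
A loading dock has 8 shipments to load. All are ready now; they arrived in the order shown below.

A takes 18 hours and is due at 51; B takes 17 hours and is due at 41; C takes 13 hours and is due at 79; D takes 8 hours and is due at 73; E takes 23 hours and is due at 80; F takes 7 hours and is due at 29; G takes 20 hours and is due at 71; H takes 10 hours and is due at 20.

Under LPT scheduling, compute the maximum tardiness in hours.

87

LPT (decreasing processing time): E G A B C H D F.
E: 0→23, due 80, tardiness 0
G: 23→43, due 71, tardiness 0
A: 43→61, due 51, tardiness 10
B: 61→78, due 41, tardiness 37
C: 78→91, due 79, tardiness 12
H: 91→101, due 20, tardiness 81
D: 101→109, due 73, tardiness 36
F: 109→116, due 29, tardiness 87
Maximum = 87.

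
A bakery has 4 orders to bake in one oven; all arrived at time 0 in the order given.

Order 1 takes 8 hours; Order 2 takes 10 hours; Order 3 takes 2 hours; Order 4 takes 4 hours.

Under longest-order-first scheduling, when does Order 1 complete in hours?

LPT (decreasing processing time): Order 2 Order 1 Order 4 Order 3.
Order 2: 0→10
Order 1: 10→18

18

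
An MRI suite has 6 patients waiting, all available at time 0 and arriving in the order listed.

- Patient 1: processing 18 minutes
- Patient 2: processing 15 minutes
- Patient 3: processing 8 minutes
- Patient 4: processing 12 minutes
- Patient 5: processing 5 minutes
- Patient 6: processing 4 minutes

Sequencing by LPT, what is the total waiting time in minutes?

207

LPT (decreasing processing time): Patient 1 Patient 2 Patient 4 Patient 3 Patient 5 Patient 6.
Patient 1: waits 0, runs 0→18
Patient 2: waits 18, runs 18→33
Patient 4: waits 33, runs 33→45
Patient 3: waits 45, runs 45→53
Patient 5: waits 53, runs 53→58
Patient 6: waits 58, runs 58→62
Sum = 0+18+33+45+53+58 = 207.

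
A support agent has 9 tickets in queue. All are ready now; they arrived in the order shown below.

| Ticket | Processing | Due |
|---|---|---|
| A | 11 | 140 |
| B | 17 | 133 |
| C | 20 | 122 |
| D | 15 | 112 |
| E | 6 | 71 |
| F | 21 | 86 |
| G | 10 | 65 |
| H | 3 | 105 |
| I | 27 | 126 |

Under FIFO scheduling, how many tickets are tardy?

3

FIFO (arrival order): A B C D E F G H I.
A: 0→11, due 140, tardiness 0
B: 11→28, due 133, tardiness 0
C: 28→48, due 122, tardiness 0
D: 48→63, due 112, tardiness 0
E: 63→69, due 71, tardiness 0
F: 69→90, due 86, tardiness 4
G: 90→100, due 65, tardiness 35
H: 100→103, due 105, tardiness 0
I: 103→130, due 126, tardiness 4
Late tickets: 3.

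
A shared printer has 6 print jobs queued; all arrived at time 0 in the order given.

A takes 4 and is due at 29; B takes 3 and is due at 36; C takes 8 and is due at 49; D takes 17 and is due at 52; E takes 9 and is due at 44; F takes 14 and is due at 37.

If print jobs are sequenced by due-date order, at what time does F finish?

EDD (increasing due date): A B F E C D.
A: 0→4
B: 4→7
F: 7→21

21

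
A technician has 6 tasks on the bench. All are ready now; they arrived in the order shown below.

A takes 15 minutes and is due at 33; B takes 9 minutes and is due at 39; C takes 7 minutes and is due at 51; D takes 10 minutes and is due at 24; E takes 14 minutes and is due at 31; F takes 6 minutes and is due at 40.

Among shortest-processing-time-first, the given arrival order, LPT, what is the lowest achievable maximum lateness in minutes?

SPT (increasing processing time): F C B D E A.
F: 0→6, due 40, lateness -34
C: 6→13, due 51, lateness -38
B: 13→22, due 39, lateness -17
D: 22→32, due 24, lateness 8
E: 32→46, due 31, lateness 15
A: 46→61, due 33, lateness 28
Maximum = 28.
FIFO (arrival order): A B C D E F.
A: 0→15, due 33, lateness -18
B: 15→24, due 39, lateness -15
C: 24→31, due 51, lateness -20
D: 31→41, due 24, lateness 17
E: 41→55, due 31, lateness 24
F: 55→61, due 40, lateness 21
Maximum = 24.
LPT (decreasing processing time): A E D B C F.
A: 0→15, due 33, lateness -18
E: 15→29, due 31, lateness -2
D: 29→39, due 24, lateness 15
B: 39→48, due 39, lateness 9
C: 48→55, due 51, lateness 4
F: 55→61, due 40, lateness 21
Maximum = 21.
SPT 28, FIFO 24, LPT 21 → minimum 21.

21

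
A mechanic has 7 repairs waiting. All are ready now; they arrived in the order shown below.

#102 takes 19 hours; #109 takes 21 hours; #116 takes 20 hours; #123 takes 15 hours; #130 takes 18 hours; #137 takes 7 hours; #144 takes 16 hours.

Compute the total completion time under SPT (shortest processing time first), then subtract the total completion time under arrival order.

-94

SPT (increasing processing time): #137 #123 #144 #130 #102 #116 #109.
#137: 0→7
#123: 7→22
#144: 22→38
#130: 38→56
#102: 56→75
#116: 75→95
#109: 95→116
Sum = 7+22+38+56+75+95+116 = 409.
FIFO (arrival order): #102 #109 #116 #123 #130 #137 #144.
#102: 0→19
#109: 19→40
#116: 40→60
#123: 60→75
#130: 75→93
#137: 93→100
#144: 100→116
Sum = 19+40+60+75+93+100+116 = 503.
Difference = 409 − 503 = -94.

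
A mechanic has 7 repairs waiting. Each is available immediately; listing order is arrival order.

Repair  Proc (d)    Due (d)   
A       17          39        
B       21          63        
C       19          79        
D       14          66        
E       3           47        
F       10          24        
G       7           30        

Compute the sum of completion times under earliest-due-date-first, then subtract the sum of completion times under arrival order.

EDD (increasing due date): F G A E B D C.
F: 0→10
G: 10→17
A: 17→34
E: 34→37
B: 37→58
D: 58→72
C: 72→91
Sum = 10+17+34+37+58+72+91 = 319.
FIFO (arrival order): A B C D E F G.
A: 0→17
B: 17→38
C: 38→57
D: 57→71
E: 71→74
F: 74→84
G: 84→91
Sum = 17+38+57+71+74+84+91 = 432.
Difference = 319 − 432 = -113.

-113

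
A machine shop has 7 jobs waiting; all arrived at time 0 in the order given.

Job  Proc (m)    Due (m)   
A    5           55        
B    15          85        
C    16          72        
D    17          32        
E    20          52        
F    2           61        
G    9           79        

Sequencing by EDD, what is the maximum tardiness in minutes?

EDD (increasing due date): D E A F C G B.
D: 0→17, due 32, tardiness 0
E: 17→37, due 52, tardiness 0
A: 37→42, due 55, tardiness 0
F: 42→44, due 61, tardiness 0
C: 44→60, due 72, tardiness 0
G: 60→69, due 79, tardiness 0
B: 69→84, due 85, tardiness 0
Maximum = 0.

0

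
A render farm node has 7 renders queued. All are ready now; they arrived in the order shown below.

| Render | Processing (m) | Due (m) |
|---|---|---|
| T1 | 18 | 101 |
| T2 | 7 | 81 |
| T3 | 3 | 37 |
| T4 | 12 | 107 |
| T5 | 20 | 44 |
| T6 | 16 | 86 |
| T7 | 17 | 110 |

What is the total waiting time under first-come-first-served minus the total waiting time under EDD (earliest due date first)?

FIFO (arrival order): T1 T2 T3 T4 T5 T6 T7.
T1: waits 0, runs 0→18
T2: waits 18, runs 18→25
T3: waits 25, runs 25→28
T4: waits 28, runs 28→40
T5: waits 40, runs 40→60
T6: waits 60, runs 60→76
T7: waits 76, runs 76→93
Sum = 0+18+25+28+40+60+76 = 247.
EDD (increasing due date): T3 T5 T2 T6 T1 T4 T7.
T3: waits 0, runs 0→3
T5: waits 3, runs 3→23
T2: waits 23, runs 23→30
T6: waits 30, runs 30→46
T1: waits 46, runs 46→64
T4: waits 64, runs 64→76
T7: waits 76, runs 76→93
Sum = 0+3+23+30+46+64+76 = 242.
Difference = 247 − 242 = 5.

5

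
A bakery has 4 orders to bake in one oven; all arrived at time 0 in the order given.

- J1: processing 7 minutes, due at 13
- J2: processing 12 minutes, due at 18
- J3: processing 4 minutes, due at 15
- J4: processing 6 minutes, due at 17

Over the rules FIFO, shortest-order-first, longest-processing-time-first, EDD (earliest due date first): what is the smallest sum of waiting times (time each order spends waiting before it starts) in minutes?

FIFO (arrival order): J1 J2 J3 J4.
J1: waits 0, runs 0→7
J2: waits 7, runs 7→19
J3: waits 19, runs 19→23
J4: waits 23, runs 23→29
Sum = 0+7+19+23 = 49.
SPT (increasing processing time): J3 J4 J1 J2.
J3: waits 0, runs 0→4
J4: waits 4, runs 4→10
J1: waits 10, runs 10→17
J2: waits 17, runs 17→29
Sum = 0+4+10+17 = 31.
LPT (decreasing processing time): J2 J1 J4 J3.
J2: waits 0, runs 0→12
J1: waits 12, runs 12→19
J4: waits 19, runs 19→25
J3: waits 25, runs 25→29
Sum = 0+12+19+25 = 56.
EDD (increasing due date): J1 J3 J4 J2.
J1: waits 0, runs 0→7
J3: waits 7, runs 7→11
J4: waits 11, runs 11→17
J2: waits 17, runs 17→29
Sum = 0+7+11+17 = 35.
FIFO 49, SPT 31, LPT 56, EDD 35 → minimum 31.

31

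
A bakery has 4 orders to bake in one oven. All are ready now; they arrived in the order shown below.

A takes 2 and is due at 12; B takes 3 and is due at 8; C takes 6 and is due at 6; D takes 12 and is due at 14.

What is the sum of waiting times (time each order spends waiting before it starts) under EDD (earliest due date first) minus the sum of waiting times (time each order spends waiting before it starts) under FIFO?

EDD (increasing due date): C B A D.
C: waits 0, runs 0→6
B: waits 6, runs 6→9
A: waits 9, runs 9→11
D: waits 11, runs 11→23
Sum = 0+6+9+11 = 26.
FIFO (arrival order): A B C D.
A: waits 0, runs 0→2
B: waits 2, runs 2→5
C: waits 5, runs 5→11
D: waits 11, runs 11→23
Sum = 0+2+5+11 = 18.
Difference = 26 − 18 = 8.

8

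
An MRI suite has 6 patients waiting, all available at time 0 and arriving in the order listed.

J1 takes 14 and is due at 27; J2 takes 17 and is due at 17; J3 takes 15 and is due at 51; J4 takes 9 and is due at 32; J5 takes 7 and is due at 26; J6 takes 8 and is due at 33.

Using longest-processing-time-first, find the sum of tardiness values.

116

LPT (decreasing processing time): J2 J3 J1 J4 J6 J5.
J2: 0→17, due 17, tardiness 0
J3: 17→32, due 51, tardiness 0
J1: 32→46, due 27, tardiness 19
J4: 46→55, due 32, tardiness 23
J6: 55→63, due 33, tardiness 30
J5: 63→70, due 26, tardiness 44
Sum = 0+0+19+23+30+44 = 116.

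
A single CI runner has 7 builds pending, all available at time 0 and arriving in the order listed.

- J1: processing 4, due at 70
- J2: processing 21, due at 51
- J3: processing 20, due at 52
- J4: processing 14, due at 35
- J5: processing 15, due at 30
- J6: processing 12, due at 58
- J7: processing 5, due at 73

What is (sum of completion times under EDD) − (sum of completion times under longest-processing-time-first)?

EDD (increasing due date): J5 J4 J2 J3 J6 J1 J7.
J5: 0→15
J4: 15→29
J2: 29→50
J3: 50→70
J6: 70→82
J1: 82→86
J7: 86→91
Sum = 15+29+50+70+82+86+91 = 423.
LPT (decreasing processing time): J2 J3 J5 J4 J6 J7 J1.
J2: 0→21
J3: 21→41
J5: 41→56
J4: 56→70
J6: 70→82
J7: 82→87
J1: 87→91
Sum = 21+41+56+70+82+87+91 = 448.
Difference = 423 − 448 = -25.

-25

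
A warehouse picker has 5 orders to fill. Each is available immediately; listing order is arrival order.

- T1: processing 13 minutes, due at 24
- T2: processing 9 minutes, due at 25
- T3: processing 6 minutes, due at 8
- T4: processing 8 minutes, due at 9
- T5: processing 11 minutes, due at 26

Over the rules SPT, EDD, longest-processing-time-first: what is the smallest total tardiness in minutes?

SPT (increasing processing time): T3 T4 T2 T5 T1.
T3: 0→6, due 8, tardiness 0
T4: 6→14, due 9, tardiness 5
T2: 14→23, due 25, tardiness 0
T5: 23→34, due 26, tardiness 8
T1: 34→47, due 24, tardiness 23
Sum = 0+5+0+8+23 = 36.
EDD (increasing due date): T3 T4 T1 T2 T5.
T3: 0→6, due 8, tardiness 0
T4: 6→14, due 9, tardiness 5
T1: 14→27, due 24, tardiness 3
T2: 27→36, due 25, tardiness 11
T5: 36→47, due 26, tardiness 21
Sum = 0+5+3+11+21 = 40.
LPT (decreasing processing time): T1 T5 T2 T4 T3.
T1: 0→13, due 24, tardiness 0
T5: 13→24, due 26, tardiness 0
T2: 24→33, due 25, tardiness 8
T4: 33→41, due 9, tardiness 32
T3: 41→47, due 8, tardiness 39
Sum = 0+0+8+32+39 = 79.
SPT 36, EDD 40, LPT 79 → minimum 36.

36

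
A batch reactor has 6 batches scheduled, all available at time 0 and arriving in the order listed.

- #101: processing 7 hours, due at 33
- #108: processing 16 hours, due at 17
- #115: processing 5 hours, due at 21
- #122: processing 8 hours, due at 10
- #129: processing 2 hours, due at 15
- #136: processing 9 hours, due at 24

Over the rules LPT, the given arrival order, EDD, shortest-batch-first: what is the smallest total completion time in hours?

LPT (decreasing processing time): #108 #136 #122 #101 #115 #129.
#108: 0→16
#136: 16→25
#122: 25→33
#101: 33→40
#115: 40→45
#129: 45→47
Sum = 16+25+33+40+45+47 = 206.
FIFO (arrival order): #101 #108 #115 #122 #129 #136.
#101: 0→7
#108: 7→23
#115: 23→28
#122: 28→36
#129: 36→38
#136: 38→47
Sum = 7+23+28+36+38+47 = 179.
EDD (increasing due date): #122 #129 #108 #115 #136 #101.
#122: 0→8
#129: 8→10
#108: 10→26
#115: 26→31
#136: 31→40
#101: 40→47
Sum = 8+10+26+31+40+47 = 162.
SPT (increasing processing time): #129 #115 #101 #122 #136 #108.
#129: 0→2
#115: 2→7
#101: 7→14
#122: 14→22
#136: 22→31
#108: 31→47
Sum = 2+7+14+22+31+47 = 123.
LPT 206, FIFO 179, EDD 162, SPT 123 → minimum 123.

123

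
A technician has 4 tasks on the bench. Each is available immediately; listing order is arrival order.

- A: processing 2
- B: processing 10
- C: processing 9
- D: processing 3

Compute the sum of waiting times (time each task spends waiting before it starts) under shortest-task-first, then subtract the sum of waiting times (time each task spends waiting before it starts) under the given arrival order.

-14

SPT (increasing processing time): A D C B.
A: waits 0, runs 0→2
D: waits 2, runs 2→5
C: waits 5, runs 5→14
B: waits 14, runs 14→24
Sum = 0+2+5+14 = 21.
FIFO (arrival order): A B C D.
A: waits 0, runs 0→2
B: waits 2, runs 2→12
C: waits 12, runs 12→21
D: waits 21, runs 21→24
Sum = 0+2+12+21 = 35.
Difference = 21 − 35 = -14.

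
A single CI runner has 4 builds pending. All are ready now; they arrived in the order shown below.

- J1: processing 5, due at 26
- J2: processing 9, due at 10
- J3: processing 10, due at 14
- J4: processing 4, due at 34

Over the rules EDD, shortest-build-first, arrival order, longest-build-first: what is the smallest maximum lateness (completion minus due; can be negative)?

EDD (increasing due date): J2 J3 J1 J4.
J2: 0→9, due 10, lateness -1
J3: 9→19, due 14, lateness 5
J1: 19→24, due 26, lateness -2
J4: 24→28, due 34, lateness -6
Maximum = 5.
SPT (increasing processing time): J4 J1 J2 J3.
J4: 0→4, due 34, lateness -30
J1: 4→9, due 26, lateness -17
J2: 9→18, due 10, lateness 8
J3: 18→28, due 14, lateness 14
Maximum = 14.
FIFO (arrival order): J1 J2 J3 J4.
J1: 0→5, due 26, lateness -21
J2: 5→14, due 10, lateness 4
J3: 14→24, due 14, lateness 10
J4: 24→28, due 34, lateness -6
Maximum = 10.
LPT (decreasing processing time): J3 J2 J1 J4.
J3: 0→10, due 14, lateness -4
J2: 10→19, due 10, lateness 9
J1: 19→24, due 26, lateness -2
J4: 24→28, due 34, lateness -6
Maximum = 9.
EDD 5, SPT 14, FIFO 10, LPT 9 → minimum 5.

5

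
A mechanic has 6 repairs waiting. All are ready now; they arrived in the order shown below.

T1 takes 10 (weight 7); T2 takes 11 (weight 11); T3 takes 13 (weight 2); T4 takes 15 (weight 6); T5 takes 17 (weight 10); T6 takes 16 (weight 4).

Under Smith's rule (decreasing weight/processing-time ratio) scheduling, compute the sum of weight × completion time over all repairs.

WSPT (decreasing weight/processing-time ratio): T2 T1 T5 T4 T6 T3.
T2: finishes 11, weight 11, w·C = 121
T1: finishes 21, weight 7, w·C = 147
T5: finishes 38, weight 10, w·C = 380
T4: finishes 53, weight 6, w·C = 318
T6: finishes 69, weight 4, w·C = 276
T3: finishes 82, weight 2, w·C = 164
Sum = 121+147+380+318+276+164 = 1406.

1406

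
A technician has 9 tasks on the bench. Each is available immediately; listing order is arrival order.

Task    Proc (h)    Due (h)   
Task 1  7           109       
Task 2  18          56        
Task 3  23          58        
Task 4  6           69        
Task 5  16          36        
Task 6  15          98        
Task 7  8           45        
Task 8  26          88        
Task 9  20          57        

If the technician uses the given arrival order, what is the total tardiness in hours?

195

FIFO (arrival order): Task 1 Task 2 Task 3 Task 4 Task 5 Task 6 Task 7 Task 8 Task 9.
Task 1: 0→7, due 109, tardiness 0
Task 2: 7→25, due 56, tardiness 0
Task 3: 25→48, due 58, tardiness 0
Task 4: 48→54, due 69, tardiness 0
Task 5: 54→70, due 36, tardiness 34
Task 6: 70→85, due 98, tardiness 0
Task 7: 85→93, due 45, tardiness 48
Task 8: 93→119, due 88, tardiness 31
Task 9: 119→139, due 57, tardiness 82
Sum = 0+0+0+0+34+0+48+31+82 = 195.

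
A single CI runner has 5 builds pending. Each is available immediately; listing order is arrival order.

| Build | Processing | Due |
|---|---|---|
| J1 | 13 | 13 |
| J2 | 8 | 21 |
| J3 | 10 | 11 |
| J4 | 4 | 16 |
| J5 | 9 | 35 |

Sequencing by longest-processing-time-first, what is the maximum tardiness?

LPT (decreasing processing time): J1 J3 J5 J2 J4.
J1: 0→13, due 13, tardiness 0
J3: 13→23, due 11, tardiness 12
J5: 23→32, due 35, tardiness 0
J2: 32→40, due 21, tardiness 19
J4: 40→44, due 16, tardiness 28
Maximum = 28.

28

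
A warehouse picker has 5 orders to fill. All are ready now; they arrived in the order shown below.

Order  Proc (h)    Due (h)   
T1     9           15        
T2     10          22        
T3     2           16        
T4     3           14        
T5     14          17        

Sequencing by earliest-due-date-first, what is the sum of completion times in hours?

95

EDD (increasing due date): T4 T1 T3 T5 T2.
T4: 0→3
T1: 3→12
T3: 12→14
T5: 14→28
T2: 28→38
Sum = 3+12+14+28+38 = 95.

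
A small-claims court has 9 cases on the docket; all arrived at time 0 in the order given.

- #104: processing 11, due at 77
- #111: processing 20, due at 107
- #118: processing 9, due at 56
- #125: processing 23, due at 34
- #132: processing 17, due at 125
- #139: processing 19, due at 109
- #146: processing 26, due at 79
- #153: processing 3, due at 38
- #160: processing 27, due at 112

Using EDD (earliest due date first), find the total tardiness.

EDD (increasing due date): #125 #153 #118 #104 #146 #111 #139 #160 #132.
#125: 0→23, due 34, tardiness 0
#153: 23→26, due 38, tardiness 0
#118: 26→35, due 56, tardiness 0
#104: 35→46, due 77, tardiness 0
#146: 46→72, due 79, tardiness 0
#111: 72→92, due 107, tardiness 0
#139: 92→111, due 109, tardiness 2
#160: 111→138, due 112, tardiness 26
#132: 138→155, due 125, tardiness 30
Sum = 0+0+0+0+0+0+2+26+30 = 58.

58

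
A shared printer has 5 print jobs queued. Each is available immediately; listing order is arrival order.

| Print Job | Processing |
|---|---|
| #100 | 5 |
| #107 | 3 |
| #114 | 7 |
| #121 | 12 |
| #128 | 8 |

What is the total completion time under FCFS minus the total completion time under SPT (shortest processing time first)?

FIFO (arrival order): #100 #107 #114 #121 #128.
#100: 0→5
#107: 5→8
#114: 8→15
#121: 15→27
#128: 27→35
Sum = 5+8+15+27+35 = 90.
SPT (increasing processing time): #107 #100 #114 #128 #121.
#107: 0→3
#100: 3→8
#114: 8→15
#128: 15→23
#121: 23→35
Sum = 3+8+15+23+35 = 84.
Difference = 90 − 84 = 6.

6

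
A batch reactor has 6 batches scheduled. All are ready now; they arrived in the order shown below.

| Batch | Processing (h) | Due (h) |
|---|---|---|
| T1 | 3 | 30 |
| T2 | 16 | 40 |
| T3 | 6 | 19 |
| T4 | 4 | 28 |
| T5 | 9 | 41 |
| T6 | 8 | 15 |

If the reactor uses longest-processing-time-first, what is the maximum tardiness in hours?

20

LPT (decreasing processing time): T2 T5 T6 T3 T4 T1.
T2: 0→16, due 40, tardiness 0
T5: 16→25, due 41, tardiness 0
T6: 25→33, due 15, tardiness 18
T3: 33→39, due 19, tardiness 20
T4: 39→43, due 28, tardiness 15
T1: 43→46, due 30, tardiness 16
Maximum = 20.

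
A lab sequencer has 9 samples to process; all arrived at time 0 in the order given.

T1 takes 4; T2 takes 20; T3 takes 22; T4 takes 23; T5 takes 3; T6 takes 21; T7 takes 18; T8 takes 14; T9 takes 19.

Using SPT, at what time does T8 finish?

SPT (increasing processing time): T5 T1 T8 T7 T9 T2 T6 T3 T4.
T5: 0→3
T1: 3→7
T8: 7→21

21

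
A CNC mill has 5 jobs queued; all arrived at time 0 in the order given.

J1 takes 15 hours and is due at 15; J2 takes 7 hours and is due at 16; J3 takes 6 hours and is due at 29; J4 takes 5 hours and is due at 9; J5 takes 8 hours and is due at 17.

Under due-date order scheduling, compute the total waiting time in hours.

EDD (increasing due date): J4 J1 J2 J5 J3.
J4: waits 0, runs 0→5
J1: waits 5, runs 5→20
J2: waits 20, runs 20→27
J5: waits 27, runs 27→35
J3: waits 35, runs 35→41
Sum = 0+5+20+27+35 = 87.

87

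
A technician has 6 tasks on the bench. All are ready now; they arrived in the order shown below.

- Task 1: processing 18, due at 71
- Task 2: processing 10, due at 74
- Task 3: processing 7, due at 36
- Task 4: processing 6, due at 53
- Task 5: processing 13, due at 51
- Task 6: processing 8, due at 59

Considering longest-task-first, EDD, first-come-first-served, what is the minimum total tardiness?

0

LPT (decreasing processing time): Task 1 Task 5 Task 2 Task 6 Task 3 Task 4.
Task 1: 0→18, due 71, tardiness 0
Task 5: 18→31, due 51, tardiness 0
Task 2: 31→41, due 74, tardiness 0
Task 6: 41→49, due 59, tardiness 0
Task 3: 49→56, due 36, tardiness 20
Task 4: 56→62, due 53, tardiness 9
Sum = 0+0+0+0+20+9 = 29.
EDD (increasing due date): Task 3 Task 5 Task 4 Task 6 Task 1 Task 2.
Task 3: 0→7, due 36, tardiness 0
Task 5: 7→20, due 51, tardiness 0
Task 4: 20→26, due 53, tardiness 0
Task 6: 26→34, due 59, tardiness 0
Task 1: 34→52, due 71, tardiness 0
Task 2: 52→62, due 74, tardiness 0
Sum = 0+0+0+0+0+0 = 0.
FIFO (arrival order): Task 1 Task 2 Task 3 Task 4 Task 5 Task 6.
Task 1: 0→18, due 71, tardiness 0
Task 2: 18→28, due 74, tardiness 0
Task 3: 28→35, due 36, tardiness 0
Task 4: 35→41, due 53, tardiness 0
Task 5: 41→54, due 51, tardiness 3
Task 6: 54→62, due 59, tardiness 3
Sum = 0+0+0+0+3+3 = 6.
LPT 29, EDD 0, FIFO 6 → minimum 0.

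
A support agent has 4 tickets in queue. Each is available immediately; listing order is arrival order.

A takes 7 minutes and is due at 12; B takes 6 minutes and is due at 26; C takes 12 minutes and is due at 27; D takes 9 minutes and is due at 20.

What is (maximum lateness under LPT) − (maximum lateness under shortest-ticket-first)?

9

LPT (decreasing processing time): C D A B.
C: 0→12, due 27, lateness -15
D: 12→21, due 20, lateness 1
A: 21→28, due 12, lateness 16
B: 28→34, due 26, lateness 8
Maximum = 16.
SPT (increasing processing time): B A D C.
B: 0→6, due 26, lateness -20
A: 6→13, due 12, lateness 1
D: 13→22, due 20, lateness 2
C: 22→34, due 27, lateness 7
Maximum = 7.
Difference = 16 − 7 = 9.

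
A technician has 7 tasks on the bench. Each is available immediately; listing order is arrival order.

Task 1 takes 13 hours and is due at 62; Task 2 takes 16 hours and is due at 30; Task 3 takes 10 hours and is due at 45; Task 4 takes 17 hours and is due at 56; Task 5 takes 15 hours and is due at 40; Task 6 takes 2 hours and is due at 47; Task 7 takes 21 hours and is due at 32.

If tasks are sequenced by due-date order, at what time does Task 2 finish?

16

EDD (increasing due date): Task 2 Task 7 Task 5 Task 3 Task 6 Task 4 Task 1.
Task 2: 0→16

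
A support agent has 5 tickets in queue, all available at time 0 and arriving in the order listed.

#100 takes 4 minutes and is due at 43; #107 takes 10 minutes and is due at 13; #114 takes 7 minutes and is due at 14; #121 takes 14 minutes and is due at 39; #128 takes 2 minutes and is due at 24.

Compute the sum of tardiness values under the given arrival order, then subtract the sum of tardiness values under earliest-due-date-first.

FIFO (arrival order): #100 #107 #114 #121 #128.
#100: 0→4, due 43, tardiness 0
#107: 4→14, due 13, tardiness 1
#114: 14→21, due 14, tardiness 7
#121: 21→35, due 39, tardiness 0
#128: 35→37, due 24, tardiness 13
Sum = 0+1+7+0+13 = 21.
EDD (increasing due date): #107 #114 #128 #121 #100.
#107: 0→10, due 13, tardiness 0
#114: 10→17, due 14, tardiness 3
#128: 17→19, due 24, tardiness 0
#121: 19→33, due 39, tardiness 0
#100: 33→37, due 43, tardiness 0
Sum = 0+3+0+0+0 = 3.
Difference = 21 − 3 = 18.

18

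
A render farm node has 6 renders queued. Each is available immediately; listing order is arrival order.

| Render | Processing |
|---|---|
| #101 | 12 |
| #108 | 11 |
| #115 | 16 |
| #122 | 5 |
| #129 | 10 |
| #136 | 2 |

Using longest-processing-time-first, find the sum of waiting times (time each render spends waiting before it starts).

LPT (decreasing processing time): #115 #101 #108 #129 #122 #136.
#115: waits 0, runs 0→16
#101: waits 16, runs 16→28
#108: waits 28, runs 28→39
#129: waits 39, runs 39→49
#122: waits 49, runs 49→54
#136: waits 54, runs 54→56
Sum = 0+16+28+39+49+54 = 186.

186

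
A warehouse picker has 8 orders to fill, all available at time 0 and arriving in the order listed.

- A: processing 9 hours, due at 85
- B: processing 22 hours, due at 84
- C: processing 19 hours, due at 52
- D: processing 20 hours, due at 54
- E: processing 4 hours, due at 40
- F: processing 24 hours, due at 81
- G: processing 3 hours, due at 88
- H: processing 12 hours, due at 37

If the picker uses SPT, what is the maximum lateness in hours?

SPT (increasing processing time): G E A H C D B F.
G: 0→3, due 88, lateness -85
E: 3→7, due 40, lateness -33
A: 7→16, due 85, lateness -69
H: 16→28, due 37, lateness -9
C: 28→47, due 52, lateness -5
D: 47→67, due 54, lateness 13
B: 67→89, due 84, lateness 5
F: 89→113, due 81, lateness 32
Maximum = 32.

32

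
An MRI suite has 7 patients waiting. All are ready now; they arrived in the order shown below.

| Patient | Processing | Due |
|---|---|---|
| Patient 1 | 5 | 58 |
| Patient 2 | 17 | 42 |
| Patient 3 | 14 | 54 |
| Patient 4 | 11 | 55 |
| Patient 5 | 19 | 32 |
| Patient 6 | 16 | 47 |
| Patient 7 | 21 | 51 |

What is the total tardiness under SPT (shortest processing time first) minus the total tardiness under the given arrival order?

SPT (increasing processing time): Patient 1 Patient 4 Patient 3 Patient 6 Patient 2 Patient 5 Patient 7.
Patient 1: 0→5, due 58, tardiness 0
Patient 4: 5→16, due 55, tardiness 0
Patient 3: 16→30, due 54, tardiness 0
Patient 6: 30→46, due 47, tardiness 0
Patient 2: 46→63, due 42, tardiness 21
Patient 5: 63→82, due 32, tardiness 50
Patient 7: 82→103, due 51, tardiness 52
Sum = 0+0+0+0+21+50+52 = 123.
FIFO (arrival order): Patient 1 Patient 2 Patient 3 Patient 4 Patient 5 Patient 6 Patient 7.
Patient 1: 0→5, due 58, tardiness 0
Patient 2: 5→22, due 42, tardiness 0
Patient 3: 22→36, due 54, tardiness 0
Patient 4: 36→47, due 55, tardiness 0
Patient 5: 47→66, due 32, tardiness 34
Patient 6: 66→82, due 47, tardiness 35
Patient 7: 82→103, due 51, tardiness 52
Sum = 0+0+0+0+34+35+52 = 121.
Difference = 123 − 121 = 2.

2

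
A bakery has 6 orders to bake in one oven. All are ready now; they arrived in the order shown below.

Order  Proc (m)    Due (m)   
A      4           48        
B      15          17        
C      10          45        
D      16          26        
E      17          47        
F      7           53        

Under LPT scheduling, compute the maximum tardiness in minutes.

LPT (decreasing processing time): E D B C F A.
E: 0→17, due 47, tardiness 0
D: 17→33, due 26, tardiness 7
B: 33→48, due 17, tardiness 31
C: 48→58, due 45, tardiness 13
F: 58→65, due 53, tardiness 12
A: 65→69, due 48, tardiness 21
Maximum = 31.

31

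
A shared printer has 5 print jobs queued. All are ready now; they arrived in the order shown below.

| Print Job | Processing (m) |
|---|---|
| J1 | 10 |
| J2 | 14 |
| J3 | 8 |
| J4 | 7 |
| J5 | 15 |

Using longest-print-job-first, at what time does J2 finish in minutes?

LPT (decreasing processing time): J5 J2 J1 J3 J4.
J5: 0→15
J2: 15→29

29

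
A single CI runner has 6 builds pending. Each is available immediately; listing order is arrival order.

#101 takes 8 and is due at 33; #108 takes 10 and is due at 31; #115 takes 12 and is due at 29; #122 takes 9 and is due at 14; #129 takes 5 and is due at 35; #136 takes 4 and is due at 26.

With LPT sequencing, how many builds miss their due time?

LPT (decreasing processing time): #115 #108 #122 #101 #129 #136.
#115: 0→12, due 29, tardiness 0
#108: 12→22, due 31, tardiness 0
#122: 22→31, due 14, tardiness 17
#101: 31→39, due 33, tardiness 6
#129: 39→44, due 35, tardiness 9
#136: 44→48, due 26, tardiness 22
Late builds: 4.

4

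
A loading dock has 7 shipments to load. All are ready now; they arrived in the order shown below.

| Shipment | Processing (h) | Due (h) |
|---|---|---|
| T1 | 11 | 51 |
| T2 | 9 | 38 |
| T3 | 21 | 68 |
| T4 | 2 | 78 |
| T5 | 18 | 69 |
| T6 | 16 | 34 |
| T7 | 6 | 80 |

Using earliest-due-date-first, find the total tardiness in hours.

9

EDD (increasing due date): T6 T2 T1 T3 T5 T4 T7.
T6: 0→16, due 34, tardiness 0
T2: 16→25, due 38, tardiness 0
T1: 25→36, due 51, tardiness 0
T3: 36→57, due 68, tardiness 0
T5: 57→75, due 69, tardiness 6
T4: 75→77, due 78, tardiness 0
T7: 77→83, due 80, tardiness 3
Sum = 0+0+0+0+6+0+3 = 9.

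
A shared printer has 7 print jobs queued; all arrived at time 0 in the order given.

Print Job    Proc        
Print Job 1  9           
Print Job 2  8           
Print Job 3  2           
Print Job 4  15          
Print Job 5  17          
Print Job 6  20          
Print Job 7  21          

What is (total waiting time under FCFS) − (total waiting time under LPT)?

FIFO (arrival order): Print Job 1 Print Job 2 Print Job 3 Print Job 4 Print Job 5 Print Job 6 Print Job 7.
Print Job 1: waits 0, runs 0→9
Print Job 2: waits 9, runs 9→17
Print Job 3: waits 17, runs 17→19
Print Job 4: waits 19, runs 19→34
Print Job 5: waits 34, runs 34→51
Print Job 6: waits 51, runs 51→71
Print Job 7: waits 71, runs 71→92
Sum = 0+9+17+19+34+51+71 = 201.
LPT (decreasing processing time): Print Job 7 Print Job 6 Print Job 5 Print Job 4 Print Job 1 Print Job 2 Print Job 3.
Print Job 7: waits 0, runs 0→21
Print Job 6: waits 21, runs 21→41
Print Job 5: waits 41, runs 41→58
Print Job 4: waits 58, runs 58→73
Print Job 1: waits 73, runs 73→82
Print Job 2: waits 82, runs 82→90
Print Job 3: waits 90, runs 90→92
Sum = 0+21+41+58+73+82+90 = 365.
Difference = 201 − 365 = -164.

-164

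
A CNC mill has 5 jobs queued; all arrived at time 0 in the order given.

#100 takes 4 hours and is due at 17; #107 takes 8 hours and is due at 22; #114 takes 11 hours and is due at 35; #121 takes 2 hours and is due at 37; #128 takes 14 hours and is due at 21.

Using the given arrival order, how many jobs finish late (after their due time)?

FIFO (arrival order): #100 #107 #114 #121 #128.
#100: 0→4, due 17, tardiness 0
#107: 4→12, due 22, tardiness 0
#114: 12→23, due 35, tardiness 0
#121: 23→25, due 37, tardiness 0
#128: 25→39, due 21, tardiness 18
Late jobs: 1.

1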